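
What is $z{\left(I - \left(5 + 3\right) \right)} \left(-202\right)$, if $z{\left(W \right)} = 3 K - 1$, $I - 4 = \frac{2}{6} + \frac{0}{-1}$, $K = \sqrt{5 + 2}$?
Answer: $202 - 606 \sqrt{7} \approx -1401.3$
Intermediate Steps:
$K = \sqrt{7} \approx 2.6458$
$I = \frac{13}{3}$ ($I = 4 + \left(\frac{2}{6} + \frac{0}{-1}\right) = 4 + \left(2 \cdot \frac{1}{6} + 0 \left(-1\right)\right) = 4 + \left(\frac{1}{3} + 0\right) = 4 + \frac{1}{3} = \frac{13}{3} \approx 4.3333$)
$z{\left(W \right)} = -1 + 3 \sqrt{7}$ ($z{\left(W \right)} = 3 \sqrt{7} - 1 = -1 + 3 \sqrt{7}$)
$z{\left(I - \left(5 + 3\right) \right)} \left(-202\right) = \left(-1 + 3 \sqrt{7}\right) \left(-202\right) = 202 - 606 \sqrt{7}$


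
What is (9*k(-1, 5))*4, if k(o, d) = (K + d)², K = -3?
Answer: 144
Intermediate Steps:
k(o, d) = (-3 + d)²
(9*k(-1, 5))*4 = (9*(-3 + 5)²)*4 = (9*2²)*4 = (9*4)*4 = 36*4 = 144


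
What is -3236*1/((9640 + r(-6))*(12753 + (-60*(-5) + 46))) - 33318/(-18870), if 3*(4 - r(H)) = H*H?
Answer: 175152358471/99200822840 ≈ 1.7656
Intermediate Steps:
r(H) = 4 - H²/3 (r(H) = 4 - H*H/3 = 4 - H²/3)
-3236*1/((9640 + r(-6))*(12753 + (-60*(-5) + 46))) - 33318/(-18870) = -3236*1/((9640 + (4 - ⅓*(-6)²))*(12753 + (-60*(-5) + 46))) - 33318/(-18870) = -3236*1/((9640 + (4 - ⅓*36))*(12753 + (300 + 46))) - 33318*(-1/18870) = -3236*1/((9640 + (4 - 12))*(12753 + 346)) + 5553/3145 = -3236*1/(13099*(9640 - 8)) + 5553/3145 = -3236/(13099*9632) + 5553/3145 = -3236/126169568 + 5553/3145 = -3236*1/126169568 + 5553/3145 = -809/31542392 + 5553/3145 = 175152358471/99200822840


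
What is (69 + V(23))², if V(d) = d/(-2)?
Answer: 13225/4 ≈ 3306.3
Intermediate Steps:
V(d) = -d/2 (V(d) = d*(-½) = -d/2)
(69 + V(23))² = (69 - ½*23)² = (69 - 23/2)² = (115/2)² = 13225/4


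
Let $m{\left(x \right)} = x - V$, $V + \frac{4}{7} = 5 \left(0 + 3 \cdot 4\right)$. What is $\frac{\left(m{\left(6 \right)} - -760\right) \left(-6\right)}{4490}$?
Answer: $- \frac{14838}{15715} \approx -0.94419$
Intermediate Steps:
$V = \frac{416}{7}$ ($V = - \frac{4}{7} + 5 \left(0 + 3 \cdot 4\right) = - \frac{4}{7} + 5 \left(0 + 12\right) = - \frac{4}{7} + 5 \cdot 12 = - \frac{4}{7} + 60 = \frac{416}{7} \approx 59.429$)
$m{\left(x \right)} = - \frac{416}{7} + x$ ($m{\left(x \right)} = x - \frac{416}{7} = - \frac{416}{7} + x$)
$\frac{\left(m{\left(6 \right)} - -760\right) \left(-6\right)}{4490} = \frac{\left(\left(- \frac{416}{7} + 6\right) - -760\right) \left(-6\right)}{4490} = \left(- \frac{374}{7} + 760\right) \left(-6\right) \frac{1}{4490} = \frac{4946}{7} \left(-6\right) \frac{1}{4490} = \left(- \frac{29676}{7}\right) \frac{1}{4490} = - \frac{14838}{15715}$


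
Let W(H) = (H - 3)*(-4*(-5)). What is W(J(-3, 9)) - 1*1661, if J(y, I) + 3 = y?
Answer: -1841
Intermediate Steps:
J(y, I) = -3 + y
W(H) = -60 + 20*H (W(H) = (-3 + H)*20 = -60 + 20*H)
W(J(-3, 9)) - 1*1661 = (-60 + 20*(-3 - 3)) - 1*1661 = (-60 + 20*(-6)) - 1661 = (-60 - 120) - 1661 = -180 - 1661 = -1841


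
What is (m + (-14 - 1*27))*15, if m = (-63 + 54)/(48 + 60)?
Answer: -2465/4 ≈ -616.25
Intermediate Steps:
m = -1/12 (m = -9/108 = -9*1/108 = -1/12 ≈ -0.083333)
(m + (-14 - 1*27))*15 = (-1/12 + (-14 - 1*27))*15 = (-1/12 + (-14 - 27))*15 = (-1/12 - 41)*15 = -493/12*15 = -2465/4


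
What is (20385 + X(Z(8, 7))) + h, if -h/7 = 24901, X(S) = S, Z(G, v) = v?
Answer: -153915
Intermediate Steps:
h = -174307 (h = -7*24901 = -174307)
(20385 + X(Z(8, 7))) + h = (20385 + 7) - 174307 = 20392 - 174307 = -153915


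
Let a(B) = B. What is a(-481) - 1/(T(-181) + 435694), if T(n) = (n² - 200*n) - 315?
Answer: -242587541/504340 ≈ -481.00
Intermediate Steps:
T(n) = -315 + n² - 200*n
a(-481) - 1/(T(-181) + 435694) = -481 - 1/((-315 + (-181)² - 200*(-181)) + 435694) = -481 - 1/((-315 + 32761 + 36200) + 435694) = -481 - 1/(68646 + 435694) = -481 - 1/504340 = -242587541/504340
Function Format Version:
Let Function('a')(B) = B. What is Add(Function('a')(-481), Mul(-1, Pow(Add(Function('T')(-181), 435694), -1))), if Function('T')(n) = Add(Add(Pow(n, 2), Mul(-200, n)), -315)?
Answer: Rational(-242587541, 504340) ≈ -481.00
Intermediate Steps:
Function('T')(n) = Add(-315, Pow(n, 2), Mul(-200, n))
Add(Function('a')(-481), Mul(-1, Pow(Add(Function('T')(-181), 435694), -1))) = Add(-481, Mul(-1, Pow(Add(Add(-315, Pow(-181, 2), Mul(-200, -181)), 435694), -1))) = Add(-481, Mul(-1, Pow(Add(Add(-315, 32761, 36200), 435694), -1))) = Add(-481, Mul(-1, Pow(Add(68646, 435694), -1))) = Add(-481, Mul(-1, Pow(504340, -1))) = Add(-481, Mul(-1, Rational(1, 504340))) = Add(-481, Rational(-1, 504340)) = Rational(-242587541, 504340)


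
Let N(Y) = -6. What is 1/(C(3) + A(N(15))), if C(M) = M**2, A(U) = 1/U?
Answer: 6/53 ≈ 0.11321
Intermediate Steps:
1/(C(3) + A(N(15))) = 1/(3**2 + 1/(-6)) = 1/(9 - 1/6) = 1/(53/6) = 6/53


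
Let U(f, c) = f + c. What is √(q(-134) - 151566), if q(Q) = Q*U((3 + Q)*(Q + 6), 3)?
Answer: 4*I*√149930 ≈ 1548.8*I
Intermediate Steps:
U(f, c) = c + f
q(Q) = Q*(3 + (3 + Q)*(6 + Q)) (q(Q) = Q*(3 + (3 + Q)*(Q + 6)) = Q*(3 + (3 + Q)*(6 + Q)))
√(q(-134) - 151566) = √(-134*(21 + (-134)² + 9*(-134)) - 151566) = √(-134*(21 + 17956 - 1206) - 151566) = √(-134*16771 - 151566) = √(-2247314 - 151566) = √(-2398880) = 4*I*√149930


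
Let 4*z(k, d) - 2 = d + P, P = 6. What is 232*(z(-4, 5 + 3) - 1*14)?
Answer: -2320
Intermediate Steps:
z(k, d) = 2 + d/4 (z(k, d) = ½ + (d + 6)/4 = ½ + (6 + d)/4 = ½ + (3/2 + d/4) = 2 + d/4)
232*(z(-4, 5 + 3) - 1*14) = 232*((2 + (5 + 3)/4) - 1*14) = 232*((2 + (¼)*8) - 14) = 232*((2 + 2) - 14) = 232*(4 - 14) = 232*(-10) = -2320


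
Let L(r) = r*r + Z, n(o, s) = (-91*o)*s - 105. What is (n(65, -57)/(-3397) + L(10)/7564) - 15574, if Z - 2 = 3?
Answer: -402721586707/25694908 ≈ -15673.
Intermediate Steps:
n(o, s) = -105 - 91*o*s (n(o, s) = -91*o*s - 105 = -105 - 91*o*s)
Z = 5 (Z = 2 + 3 = 5)
L(r) = 5 + r**2 (L(r) = r*r + 5 = r**2 + 5 = 5 + r**2)
(n(65, -57)/(-3397) + L(10)/7564) - 15574 = ((-105 - 91*65*(-57))/(-3397) + (5 + 10**2)/7564) - 15574 = ((-105 + 337155)*(-1/3397) + (5 + 100)*(1/7564)) - 15574 = (337050*(-1/3397) + 105*(1/7564)) - 15574 = (-337050/3397 + 105/7564) - 15574 = -2549089515/25694908 - 15574 = -402721586707/25694908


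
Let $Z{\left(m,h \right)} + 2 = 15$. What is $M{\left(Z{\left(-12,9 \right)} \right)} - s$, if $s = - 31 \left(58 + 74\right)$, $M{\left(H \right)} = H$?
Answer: $4105$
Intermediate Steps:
$Z{\left(m,h \right)} = 13$ ($Z{\left(m,h \right)} = -2 + 15 = 13$)
$s = -4092$ ($s = \left(-31\right) 132 = -4092$)
$M{\left(Z{\left(-12,9 \right)} \right)} - s = 13 - -4092 = 13 + 4092 = 4105$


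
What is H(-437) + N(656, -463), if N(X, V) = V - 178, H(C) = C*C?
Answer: 190328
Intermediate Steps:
H(C) = C²
N(X, V) = -178 + V
H(-437) + N(656, -463) = (-437)² + (-178 - 463) = 190969 - 641 = 190328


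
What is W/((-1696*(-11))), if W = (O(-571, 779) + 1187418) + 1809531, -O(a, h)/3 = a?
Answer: 1499331/9328 ≈ 160.73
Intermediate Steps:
O(a, h) = -3*a
W = 2998662 (W = (-3*(-571) + 1187418) + 1809531 = (1713 + 1187418) + 1809531 = 1189131 + 1809531 = 2998662)
W/((-1696*(-11))) = 2998662/((-1696*(-11))) = 2998662/18656 = 2998662*(1/18656) = 1499331/9328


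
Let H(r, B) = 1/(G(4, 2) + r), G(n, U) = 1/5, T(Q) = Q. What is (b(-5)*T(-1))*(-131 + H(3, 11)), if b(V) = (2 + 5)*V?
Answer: -73185/16 ≈ -4574.1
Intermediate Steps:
G(n, U) = ⅕
H(r, B) = 1/(⅕ + r)
b(V) = 7*V
(b(-5)*T(-1))*(-131 + H(3, 11)) = ((7*(-5))*(-1))*(-131 + 5/(1 + 5*3)) = (-35*(-1))*(-131 + 5/(1 + 15)) = 35*(-131 + 5/16) = 35*(-2091/16) = -73185/16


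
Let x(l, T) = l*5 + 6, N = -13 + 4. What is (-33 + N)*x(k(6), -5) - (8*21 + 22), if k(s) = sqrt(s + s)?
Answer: -442 - 420*sqrt(3) ≈ -1169.5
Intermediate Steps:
N = -9
k(s) = sqrt(2)*sqrt(s) (k(s) = sqrt(2*s) = sqrt(2)*sqrt(s))
x(l, T) = 6 + 5*l (x(l, T) = 5*l + 6 = 6 + 5*l)
(-33 + N)*x(k(6), -5) - (8*21 + 22) = (-33 - 9)*(6 + 5*(sqrt(2)*sqrt(6))) - (8*21 + 22) = -42*(6 + 5*(2*sqrt(3))) - (168 + 22) = -42*(6 + 10*sqrt(3)) - 1*190 = (-252 - 420*sqrt(3)) - 190 = -442 - 420*sqrt(3)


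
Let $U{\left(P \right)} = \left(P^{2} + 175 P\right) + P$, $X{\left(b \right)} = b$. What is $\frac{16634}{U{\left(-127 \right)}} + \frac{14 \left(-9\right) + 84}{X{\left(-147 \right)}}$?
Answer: $- \frac{14856}{6223} \approx -2.3873$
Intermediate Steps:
$U{\left(P \right)} = P^{2} + 176 P$
$\frac{16634}{U{\left(-127 \right)}} + \frac{14 \left(-9\right) + 84}{X{\left(-147 \right)}} = \frac{16634}{\left(-127\right) \left(176 - 127\right)} + \frac{14 \left(-9\right) + 84}{-147} = \frac{16634}{\left(-127\right) 49} + \left(-126 + 84\right) \left(- \frac{1}{147}\right) = \frac{16634}{-6223} - - \frac{2}{7} = 16634 \left(- \frac{1}{6223}\right) + \frac{2}{7} = - \frac{16634}{6223} + \frac{2}{7} = - \frac{14856}{6223}$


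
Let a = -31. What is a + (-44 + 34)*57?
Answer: -601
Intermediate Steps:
a + (-44 + 34)*57 = -31 + (-44 + 34)*57 = -31 - 10*57 = -31 - 570 = -601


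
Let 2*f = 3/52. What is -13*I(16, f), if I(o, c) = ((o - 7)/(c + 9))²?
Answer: -1265472/97969 ≈ -12.917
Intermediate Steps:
f = 3/104 (f = (3/52)/2 = (3*(1/52))/2 = (½)*(3/52) = 3/104 ≈ 0.028846)
I(o, c) = (-7 + o)²/(9 + c)² (I(o, c) = ((-7 + o)/(9 + c))² = (-7 + o)²/(9 + c)²)
-13*I(16, f) = -13*(-7 + 16)²/(9 + 3/104)² = -13*9²/(939/104)² = -1053*10816/881721 = -13*97344/97969 = -1265472/97969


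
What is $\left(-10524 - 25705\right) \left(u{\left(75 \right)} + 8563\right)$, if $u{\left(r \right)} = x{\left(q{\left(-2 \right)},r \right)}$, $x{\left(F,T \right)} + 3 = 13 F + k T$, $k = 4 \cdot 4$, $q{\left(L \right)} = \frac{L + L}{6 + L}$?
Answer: $-353124063$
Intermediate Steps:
$q{\left(L \right)} = \frac{2 L}{6 + L}$
$k = 16$
$x{\left(F,T \right)} = -3 + 13 F + 16 T$ ($x{\left(F,T \right)} = -3 + \left(13 F + 16 T\right) = -3 + 13 F + 16 T$)
$u{\left(r \right)} = -16 + 16 r$ ($u{\left(r \right)} = -3 + 13 \cdot 2 \left(-2\right) \frac{1}{6 - 2} + 16 r = -3 + 13 \cdot 2 \left(-2\right) \frac{1}{4} + 16 r = -3 + 13 \left(-1\right) + 16 r = -3 - 13 + 16 r = -16 + 16 r$)
$\left(-10524 - 25705\right) \left(u{\left(75 \right)} + 8563\right) = \left(-10524 - 25705\right) \left(\left(-16 + 16 \cdot 75\right) + 8563\right) = - 36229 \left(\left(-16 + 1200\right) + 8563\right) = - 36229 \left(1184 + 8563\right) = \left(-36229\right) 9747 = -353124063$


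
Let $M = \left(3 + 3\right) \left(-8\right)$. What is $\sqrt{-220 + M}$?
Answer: $2 i \sqrt{67} \approx 16.371 i$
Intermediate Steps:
$M = -48$ ($M = 6 \left(-8\right) = -48$)
$\sqrt{-220 + M} = \sqrt{-220 - 48} = \sqrt{-268} = 2 i \sqrt{67}$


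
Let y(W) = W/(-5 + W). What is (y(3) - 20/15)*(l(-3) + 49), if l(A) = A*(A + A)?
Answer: -1139/6 ≈ -189.83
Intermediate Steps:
y(W) = W/(-5 + W)
l(A) = 2*A**2 (l(A) = A*(2*A) = 2*A**2)
(y(3) - 20/15)*(l(-3) + 49) = (3/(-5 + 3) - 20/15)*(2*(-3)**2 + 49) = (3/(-2) - 20*1/15)*(2*9 + 49) = (3*(-1/2) - 4/3)*(18 + 49) = (-3/2 - 4/3)*67 = -17/6*67 = -1139/6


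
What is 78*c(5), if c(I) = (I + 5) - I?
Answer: 390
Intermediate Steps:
c(I) = 5 (c(I) = (5 + I) - I = 5)
78*c(5) = 78*5 = 390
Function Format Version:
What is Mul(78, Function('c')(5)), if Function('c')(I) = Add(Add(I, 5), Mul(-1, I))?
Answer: 390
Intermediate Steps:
Function('c')(I) = 5 (Function('c')(I) = Add(Add(5, I), Mul(-1, I)) = 5)
Mul(78, Function('c')(5)) = Mul(78, 5) = 390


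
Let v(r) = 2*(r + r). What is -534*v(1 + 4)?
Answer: -10680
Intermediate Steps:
v(r) = 4*r (v(r) = 2*(2*r) = 4*r)
-534*v(1 + 4) = -2136*(1 + 4) = -2136*5 = -534*20 = -10680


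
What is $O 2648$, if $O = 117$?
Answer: $309816$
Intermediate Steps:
$O 2648 = 117 \cdot 2648 = 309816$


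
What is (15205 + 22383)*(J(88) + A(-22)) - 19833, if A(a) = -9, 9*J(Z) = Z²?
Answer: 287858347/9 ≈ 3.1984e+7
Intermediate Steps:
J(Z) = Z²/9
(15205 + 22383)*(J(88) + A(-22)) - 19833 = (15205 + 22383)*((⅑)*88² - 9) - 19833 = 37588*((⅑)*7744 - 9) - 19833 = 37588*(7744/9 - 9) - 19833 = 37588*(7663/9) - 19833 = 288036844/9 - 19833 = 287858347/9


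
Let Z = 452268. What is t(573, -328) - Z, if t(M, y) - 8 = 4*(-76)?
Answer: -452564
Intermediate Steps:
t(M, y) = -296 (t(M, y) = 8 + 4*(-76) = 8 - 304 = -296)
t(573, -328) - Z = -296 - 1*452268 = -296 - 452268 = -452564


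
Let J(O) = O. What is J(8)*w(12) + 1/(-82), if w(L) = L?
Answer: 7871/82 ≈ 95.988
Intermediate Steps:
J(8)*w(12) + 1/(-82) = 8*12 + 1/(-82) = 96 - 1/82 = 7871/82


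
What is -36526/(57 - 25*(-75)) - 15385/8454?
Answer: -671656/32407 ≈ -20.726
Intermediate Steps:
-36526/(57 - 25*(-75)) - 15385/8454 = -36526/(57 + 1875) - 15385*1/8454 = -36526/1932 - 15385/8454 = -36526*1/1932 - 15385/8454 = -2609/138 - 15385/8454 = -671656/32407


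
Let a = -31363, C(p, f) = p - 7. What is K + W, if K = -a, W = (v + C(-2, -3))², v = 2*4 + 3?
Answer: 31367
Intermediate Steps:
C(p, f) = -7 + p
v = 11 (v = 8 + 3 = 11)
W = 4 (W = (11 + (-7 - 2))² = (11 - 9)² = 2² = 4)
K = 31363 (K = -1*(-31363) = 31363)
K + W = 31363 + 4 = 31367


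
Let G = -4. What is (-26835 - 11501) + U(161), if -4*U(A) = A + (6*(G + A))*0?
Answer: -153505/4 ≈ -38376.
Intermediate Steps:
U(A) = -A/4 (U(A) = -(A + (6*(-4 + A))*0)/4 = -(A + (-24 + 6*A)*0)/4 = -(A + 0)/4 = -A/4)
(-26835 - 11501) + U(161) = (-26835 - 11501) - 1/4*161 = -38336 - 161/4 = -153505/4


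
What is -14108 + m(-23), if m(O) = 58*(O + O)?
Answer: -16776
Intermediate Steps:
m(O) = 116*O (m(O) = 58*(2*O) = 116*O)
-14108 + m(-23) = -14108 + 116*(-23) = -14108 - 2668 = -16776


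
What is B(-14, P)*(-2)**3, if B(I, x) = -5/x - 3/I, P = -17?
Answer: -484/119 ≈ -4.0672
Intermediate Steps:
B(-14, P)*(-2)**3 = (-5/(-17) - 3/(-14))*(-2)**3 = (-5*(-1/17) - 3*(-1/14))*(-8) = (5/17 + 3/14)*(-8) = (121/238)*(-8) = -484/119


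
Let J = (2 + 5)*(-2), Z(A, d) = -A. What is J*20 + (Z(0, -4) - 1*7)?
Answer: -287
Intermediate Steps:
J = -14 (J = 7*(-2) = -14)
J*20 + (Z(0, -4) - 1*7) = -14*20 + (-1*0 - 1*7) = -280 + (0 - 7) = -280 - 7 = -287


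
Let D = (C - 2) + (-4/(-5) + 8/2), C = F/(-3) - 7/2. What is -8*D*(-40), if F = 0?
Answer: -224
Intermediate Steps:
C = -7/2 (C = 0/(-3) - 7/2 = 0*(-⅓) - 7*½ = 0 - 7/2 = -7/2 ≈ -3.5000)
D = -7/10 (D = (-7/2 - 2) + (-4/(-5) + 8/2) = -11/2 + (-4*(-⅕) + 8*(½)) = -11/2 + (⅘ + 4) = -11/2 + 24/5 = -7/10 ≈ -0.70000)
-8*D*(-40) = -8*(-7/10)*(-40) = (28/5)*(-40) = -224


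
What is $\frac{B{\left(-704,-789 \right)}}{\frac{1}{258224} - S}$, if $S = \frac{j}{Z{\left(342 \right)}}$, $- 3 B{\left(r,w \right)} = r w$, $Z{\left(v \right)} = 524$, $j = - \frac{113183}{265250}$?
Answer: $- \frac{830656952557696000}{3670694749} \approx -2.2629 \cdot 10^{8}$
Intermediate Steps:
$j = - \frac{113183}{265250}$ ($j = \left(-113183\right) \frac{1}{265250} = - \frac{113183}{265250} \approx -0.4267$)
$B{\left(r,w \right)} = - \frac{r w}{3}$
$S = - \frac{113183}{138991000}$ ($S = - \frac{113183}{265250 \cdot 524} = \left(- \frac{113183}{265250}\right) \frac{1}{524} = - \frac{113183}{138991000} \approx -0.00081432$)
$\frac{B{\left(-704,-789 \right)}}{\frac{1}{258224} - S} = \frac{\left(- \frac{1}{3}\right) \left(-704\right) \left(-789\right)}{\frac{1}{258224} - - \frac{113183}{138991000}} = - \frac{185152}{\frac{1}{258224} + \frac{113183}{138991000}} = - \frac{185152}{\frac{3670694749}{4486351498000}} = \left(-185152\right) \frac{4486351498000}{3670694749} = - \frac{830656952557696000}{3670694749}$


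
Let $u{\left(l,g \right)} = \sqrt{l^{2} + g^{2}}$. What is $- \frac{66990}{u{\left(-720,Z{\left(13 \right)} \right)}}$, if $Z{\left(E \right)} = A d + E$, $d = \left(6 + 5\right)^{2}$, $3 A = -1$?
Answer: $- \frac{100485 \sqrt{1168081}}{1168081} \approx -92.975$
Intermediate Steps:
$A = - \frac{1}{3}$ ($A = \frac{1}{3} \left(-1\right) = - \frac{1}{3} \approx -0.33333$)
$d = 121$ ($d = 11^{2} = 121$)
$Z{\left(E \right)} = - \frac{121}{3} + E$ ($Z{\left(E \right)} = \left(- \frac{1}{3}\right) 121 + E = - \frac{121}{3} + E$)
$u{\left(l,g \right)} = \sqrt{g^{2} + l^{2}}$
$- \frac{66990}{u{\left(-720,Z{\left(13 \right)} \right)}} = - \frac{66990}{\sqrt{\left(- \frac{121}{3} + 13\right)^{2} + \left(-720\right)^{2}}} = - \frac{66990}{\sqrt{\left(- \frac{82}{3}\right)^{2} + 518400}} = - \frac{66990}{\sqrt{\frac{6724}{9} + 518400}} = - \frac{66990}{\sqrt{\frac{4672324}{9}}} = - \frac{66990}{\frac{2}{3} \sqrt{1168081}} = - 66990 \frac{3 \sqrt{1168081}}{2336162} = - \frac{100485 \sqrt{1168081}}{1168081}$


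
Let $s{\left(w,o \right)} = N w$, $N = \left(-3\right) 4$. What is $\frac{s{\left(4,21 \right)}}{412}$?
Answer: $- \frac{12}{103} \approx -0.1165$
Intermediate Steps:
$N = -12$
$s{\left(w,o \right)} = - 12 w$
$\frac{s{\left(4,21 \right)}}{412} = \frac{\left(-12\right) 4}{412} = \left(-48\right) \frac{1}{412} = - \frac{12}{103}$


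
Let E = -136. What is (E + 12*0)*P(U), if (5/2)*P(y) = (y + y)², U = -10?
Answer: -21760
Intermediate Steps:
P(y) = 8*y²/5 (P(y) = 2*(y + y)²/5 = 2*(2*y)²/5 = 2*(4*y²)/5 = 8*y²/5)
(E + 12*0)*P(U) = (-136 + 12*0)*((8/5)*(-10)²) = (-136 + 0)*((8/5)*100) = -136*160 = -21760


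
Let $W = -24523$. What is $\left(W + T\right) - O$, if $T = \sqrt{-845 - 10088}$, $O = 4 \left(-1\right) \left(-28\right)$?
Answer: $-24635 + 29 i \sqrt{13} \approx -24635.0 + 104.56 i$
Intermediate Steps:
$O = 112$ ($O = \left(-4\right) \left(-28\right) = 112$)
$T = 29 i \sqrt{13}$ ($T = \sqrt{-10933} = 29 i \sqrt{13} \approx 104.56 i$)
$\left(W + T\right) - O = \left(-24523 + 29 i \sqrt{13}\right) - 112 = -24635 + 29 i \sqrt{13}$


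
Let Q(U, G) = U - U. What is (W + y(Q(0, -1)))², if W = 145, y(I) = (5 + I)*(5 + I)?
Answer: 28900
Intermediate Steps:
Q(U, G) = 0
y(I) = (5 + I)²
(W + y(Q(0, -1)))² = (145 + (5 + 0)²)² = (145 + 5²)² = (145 + 25)² = 170² = 28900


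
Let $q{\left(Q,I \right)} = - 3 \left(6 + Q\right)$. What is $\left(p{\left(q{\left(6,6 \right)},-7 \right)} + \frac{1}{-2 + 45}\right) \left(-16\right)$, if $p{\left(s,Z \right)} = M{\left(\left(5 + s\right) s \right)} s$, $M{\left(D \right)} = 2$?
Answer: $\frac{49520}{43} \approx 1151.6$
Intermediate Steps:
$q{\left(Q,I \right)} = -18 - 3 Q$
$p{\left(s,Z \right)} = 2 s$
$\left(p{\left(q{\left(6,6 \right)},-7 \right)} + \frac{1}{-2 + 45}\right) \left(-16\right) = \left(2 \left(-18 - 18\right) + \frac{1}{-2 + 45}\right) \left(-16\right) = \left(2 \left(-18 - 18\right) + \frac{1}{43}\right) \left(-16\right) = \left(2 \left(-36\right) + \frac{1}{43}\right) \left(-16\right) = \left(-72 + \frac{1}{43}\right) \left(-16\right) = \left(- \frac{3095}{43}\right) \left(-16\right) = \frac{49520}{43}$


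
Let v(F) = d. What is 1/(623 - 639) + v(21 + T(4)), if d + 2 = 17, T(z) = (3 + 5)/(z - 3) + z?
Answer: 239/16 ≈ 14.938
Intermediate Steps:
T(z) = z + 8/(-3 + z) (T(z) = 8/(-3 + z) + z = z + 8/(-3 + z))
d = 15 (d = -2 + 17 = 15)
v(F) = 15
1/(623 - 639) + v(21 + T(4)) = 1/(623 - 639) + 15 = 1/(-16) + 15 = -1/16 + 15 = 239/16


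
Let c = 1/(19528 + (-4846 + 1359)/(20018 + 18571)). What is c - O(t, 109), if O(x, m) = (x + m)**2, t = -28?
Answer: -4944123556716/753562505 ≈ -6561.0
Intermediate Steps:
O(x, m) = (m + x)**2
c = 38589/753562505 (c = 1/(19528 - 3487/38589) = 1/(753562505/38589) = 38589/753562505 ≈ 5.1209e-5)
c - O(t, 109) = 38589/753562505 - (109 - 28)**2 = 38589/753562505 - 1*81**2 = 38589/753562505 - 1*6561 = 38589/753562505 - 6561 = -4944123556716/753562505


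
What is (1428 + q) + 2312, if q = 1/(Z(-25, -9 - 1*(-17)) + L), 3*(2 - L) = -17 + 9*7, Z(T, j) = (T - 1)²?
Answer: 7435123/1988 ≈ 3740.0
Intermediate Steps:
Z(T, j) = (-1 + T)²
L = -40/3 (L = 2 - (-17 + 9*7)/3 = 2 - (-17 + 63)/3 = 2 - ⅓*46 = 2 - 46/3 = -40/3 ≈ -13.333)
q = 3/1988 (q = 1/((-1 - 25)² - 40/3) = 1/((-26)² - 40/3) = 1/(676 - 40/3) = 1/(1988/3) = 3/1988 ≈ 0.0015091)
(1428 + q) + 2312 = (1428 + 3/1988) + 2312 = 2838867/1988 + 2312 = 7435123/1988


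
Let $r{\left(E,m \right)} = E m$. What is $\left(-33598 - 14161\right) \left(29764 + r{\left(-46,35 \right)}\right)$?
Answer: $-1344606886$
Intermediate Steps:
$\left(-33598 - 14161\right) \left(29764 + r{\left(-46,35 \right)}\right) = \left(-33598 - 14161\right) \left(29764 - 1610\right) = - 47759 \left(29764 - 1610\right) = \left(-47759\right) 28154 = -1344606886$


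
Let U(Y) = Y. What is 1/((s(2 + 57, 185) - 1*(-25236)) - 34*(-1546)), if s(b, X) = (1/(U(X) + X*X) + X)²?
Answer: 1184048100/132643001134201 ≈ 8.9266e-6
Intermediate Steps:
s(b, X) = (X + 1/(X + X²))² (s(b, X) = (1/(X + X*X) + X)² = (1/(X + X²) + X)² = (X + 1/(X + X²))²)
1/((s(2 + 57, 185) - 1*(-25236)) - 34*(-1546)) = 1/(((1 + 185² + 185³)²/(185²*(1 + 185)²) - 1*(-25236)) - 34*(-1546)) = 1/(((1/34225)*(1 + 34225 + 6331625)²/186² + 25236) + 52564) = 1/(((1/34225)*(1/34596)*6365851² + 25236) + 52564) = 1/(((1/34225)*(1/34596)*40524058954201 + 25236) + 52564) = 1/((40524058954201/1184048100 + 25236) + 52564) = 1/(70404696805801/1184048100 + 52564) = 1/(132643001134201/1184048100) = 1184048100/132643001134201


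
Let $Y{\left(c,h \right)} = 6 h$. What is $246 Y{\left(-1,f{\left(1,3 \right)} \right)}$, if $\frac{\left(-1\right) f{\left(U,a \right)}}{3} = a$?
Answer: $-13284$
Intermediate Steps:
$f{\left(U,a \right)} = - 3 a$
$246 Y{\left(-1,f{\left(1,3 \right)} \right)} = 246 \cdot 6 \left(\left(-3\right) 3\right) = 246 \cdot 6 \left(-9\right) = 246 \left(-54\right) = -13284$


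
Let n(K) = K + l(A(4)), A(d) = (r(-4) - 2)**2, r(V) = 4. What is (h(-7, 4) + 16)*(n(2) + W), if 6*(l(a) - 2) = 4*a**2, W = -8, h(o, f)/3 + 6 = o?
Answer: -460/3 ≈ -153.33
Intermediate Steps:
h(o, f) = -18 + 3*o
A(d) = 4 (A(d) = (4 - 2)**2 = 2**2 = 4)
l(a) = 2 + 2*a**2/3 (l(a) = 2 + (4*a**2)/6 = 2 + 2*a**2/3)
n(K) = 38/3 + K (n(K) = K + (2 + (2/3)*4**2) = K + (2 + (2/3)*16) = K + (2 + 32/3) = K + 38/3 = 38/3 + K)
(h(-7, 4) + 16)*(n(2) + W) = ((-18 + 3*(-7)) + 16)*((38/3 + 2) - 8) = ((-18 - 21) + 16)*(44/3 - 8) = (-39 + 16)*(20/3) = -23*20/3 = -460/3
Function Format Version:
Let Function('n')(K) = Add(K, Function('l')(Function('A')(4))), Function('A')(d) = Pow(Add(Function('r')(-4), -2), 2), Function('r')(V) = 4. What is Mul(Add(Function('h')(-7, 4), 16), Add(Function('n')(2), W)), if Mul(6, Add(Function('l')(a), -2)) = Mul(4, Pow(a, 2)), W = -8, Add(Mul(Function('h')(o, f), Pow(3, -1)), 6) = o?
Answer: Rational(-460, 3) ≈ -153.33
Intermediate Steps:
Function('h')(o, f) = Add(-18, Mul(3, o))
Function('A')(d) = 4 (Function('A')(d) = Pow(Add(4, -2), 2) = Pow(2, 2) = 4)
Function('l')(a) = Add(2, Mul(Rational(2, 3), Pow(a, 2))) (Function('l')(a) = Add(2, Mul(Rational(1, 6), Mul(4, Pow(a, 2)))) = Add(2, Mul(Rational(2, 3), Pow(a, 2))))
Function('n')(K) = Add(Rational(38, 3), K) (Function('n')(K) = Add(K, Add(2, Mul(Rational(2, 3), Pow(4, 2)))) = Add(K, Add(2, Mul(Rational(2, 3), 16))) = Add(K, Add(2, Rational(32, 3))) = Add(K, Rational(38, 3)) = Add(Rational(38, 3), K))
Mul(Add(Function('h')(-7, 4), 16), Add(Function('n')(2), W)) = Mul(Add(Add(-18, Mul(3, -7)), 16), Add(Add(Rational(38, 3), 2), -8)) = Mul(Add(Add(-18, -21), 16), Add(Rational(44, 3), -8)) = Mul(Add(-39, 16), Rational(20, 3)) = Mul(-23, Rational(20, 3)) = Rational(-460, 3)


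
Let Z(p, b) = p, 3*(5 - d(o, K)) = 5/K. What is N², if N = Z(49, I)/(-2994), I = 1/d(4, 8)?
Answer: 2401/8964036 ≈ 0.00026785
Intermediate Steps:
d(o, K) = 5 - 5/(3*K)
I = 24/115 (I = 1/(5 - 5/3/8) = 1/(5 - 5/3*⅛) = 1/(5 - 5/24) = 1/(115/24) = 24/115 ≈ 0.20870)
N = -49/2994 (N = 49/(-2994) = 49*(-1/2994) = -49/2994 ≈ -0.016366)
N² = (-49/2994)² = 2401/8964036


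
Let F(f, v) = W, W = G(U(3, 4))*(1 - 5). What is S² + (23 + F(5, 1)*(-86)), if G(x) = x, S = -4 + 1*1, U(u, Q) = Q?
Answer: 1408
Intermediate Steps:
S = -3 (S = -4 + 1 = -3)
W = -16 (W = 4*(1 - 5) = 4*(-4) = -16)
F(f, v) = -16
S² + (23 + F(5, 1)*(-86)) = (-3)² + (23 - 16*(-86)) = 9 + (23 + 1376) = 9 + 1399 = 1408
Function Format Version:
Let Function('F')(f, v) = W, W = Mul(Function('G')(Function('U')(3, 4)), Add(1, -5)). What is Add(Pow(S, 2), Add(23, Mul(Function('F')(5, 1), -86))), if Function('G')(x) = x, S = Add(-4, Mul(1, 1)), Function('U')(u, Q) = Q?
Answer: 1408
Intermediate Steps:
S = -3 (S = Add(-4, 1) = -3)
W = -16 (W = Mul(4, Add(1, -5)) = Mul(4, -4) = -16)
Function('F')(f, v) = -16
Add(Pow(S, 2), Add(23, Mul(Function('F')(5, 1), -86))) = Add(Pow(-3, 2), Add(23, Mul(-16, -86))) = Add(9, Add(23, 1376)) = Add(9, 1399) = 1408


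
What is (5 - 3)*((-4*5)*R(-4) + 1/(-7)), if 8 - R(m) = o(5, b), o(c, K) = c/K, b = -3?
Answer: -8126/21 ≈ -386.95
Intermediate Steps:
R(m) = 29/3 (R(m) = 8 - 5/(-3) = 8 - 5*(-1)/3 = 8 - 1*(-5/3) = 8 + 5/3 = 29/3)
(5 - 3)*((-4*5)*R(-4) + 1/(-7)) = (5 - 3)*(-4*5*(29/3) + 1/(-7)) = 2*(-20*29/3 - 1/7) = 2*(-580/3 - 1/7) = 2*(-4063/21) = -8126/21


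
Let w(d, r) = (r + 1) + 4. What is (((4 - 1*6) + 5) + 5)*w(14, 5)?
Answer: 80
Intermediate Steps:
w(d, r) = 5 + r (w(d, r) = (1 + r) + 4 = 5 + r)
(((4 - 1*6) + 5) + 5)*w(14, 5) = (((4 - 1*6) + 5) + 5)*(5 + 5) = (((4 - 6) + 5) + 5)*10 = ((-2 + 5) + 5)*10 = (3 + 5)*10 = 8*10 = 80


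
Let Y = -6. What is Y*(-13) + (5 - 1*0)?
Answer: 83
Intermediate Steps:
Y*(-13) + (5 - 1*0) = -6*(-13) + (5 - 1*0) = 78 + (5 + 0) = 78 + 5 = 83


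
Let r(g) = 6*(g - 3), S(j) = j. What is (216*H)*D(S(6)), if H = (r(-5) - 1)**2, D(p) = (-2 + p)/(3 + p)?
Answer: 230496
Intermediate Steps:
r(g) = -18 + 6*g (r(g) = 6*(-3 + g) = -18 + 6*g)
D(p) = (-2 + p)/(3 + p)
H = 2401 (H = ((-18 + 6*(-5)) - 1)**2 = ((-18 - 30) - 1)**2 = (-48 - 1)**2 = (-49)**2 = 2401)
(216*H)*D(S(6)) = (216*2401)*((-2 + 6)/(3 + 6)) = 518616*(4/9) = 230496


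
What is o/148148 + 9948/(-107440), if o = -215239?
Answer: -384360226/248703455 ≈ -1.5455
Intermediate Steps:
o/148148 + 9948/(-107440) = -215239/148148 + 9948/(-107440) = -215239*1/148148 + 9948*(-1/107440) = -215239/148148 - 2487/26860 = -384360226/248703455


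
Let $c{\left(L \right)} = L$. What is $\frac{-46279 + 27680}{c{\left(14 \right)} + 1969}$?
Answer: $- \frac{18599}{1983} \approx -9.3792$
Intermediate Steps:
$\frac{-46279 + 27680}{c{\left(14 \right)} + 1969} = \frac{-46279 + 27680}{14 + 1969} = - \frac{18599}{1983}$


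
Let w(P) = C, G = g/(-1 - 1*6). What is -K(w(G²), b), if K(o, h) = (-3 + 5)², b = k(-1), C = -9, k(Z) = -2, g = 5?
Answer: -4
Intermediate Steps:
G = -5/7 (G = 5/(-1 - 1*6) = 5/(-1 - 6) = 5/(-7) = 5*(-⅐) = -5/7 ≈ -0.71429)
w(P) = -9
b = -2
K(o, h) = 4 (K(o, h) = 2² = 4)
-K(w(G²), b) = -1*4 = -4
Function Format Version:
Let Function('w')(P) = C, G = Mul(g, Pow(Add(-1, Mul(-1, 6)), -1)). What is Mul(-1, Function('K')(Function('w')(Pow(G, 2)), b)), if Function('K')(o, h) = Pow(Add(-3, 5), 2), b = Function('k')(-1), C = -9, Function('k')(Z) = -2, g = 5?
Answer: -4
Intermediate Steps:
G = Rational(-5, 7) (G = Mul(5, Pow(Add(-1, Mul(-1, 6)), -1)) = Mul(5, Pow(Add(-1, -6), -1)) = Mul(5, Pow(-7, -1)) = Mul(5, Rational(-1, 7)) = Rational(-5, 7) ≈ -0.71429)
Function('w')(P) = -9
b = -2
Function('K')(o, h) = 4 (Function('K')(o, h) = Pow(2, 2) = 4)
Mul(-1, Function('K')(Function('w')(Pow(G, 2)), b)) = Mul(-1, 4) = -4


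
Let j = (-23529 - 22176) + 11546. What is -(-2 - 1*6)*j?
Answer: -273272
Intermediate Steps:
j = -34159 (j = -45705 + 11546 = -34159)
-(-2 - 1*6)*j = -(-2 - 1*6)*(-34159) = -(-2 - 6)*(-34159) = -(-8)*(-34159) = -1*273272 = -273272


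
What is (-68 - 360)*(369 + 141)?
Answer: -218280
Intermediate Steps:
(-68 - 360)*(369 + 141) = -428*510 = -218280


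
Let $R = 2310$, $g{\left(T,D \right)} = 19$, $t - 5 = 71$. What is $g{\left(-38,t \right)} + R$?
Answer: $2329$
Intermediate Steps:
$t = 76$ ($t = 5 + 71 = 76$)
$g{\left(-38,t \right)} + R = 19 + 2310 = 2329$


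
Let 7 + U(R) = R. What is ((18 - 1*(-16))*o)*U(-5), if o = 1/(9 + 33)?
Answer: -68/7 ≈ -9.7143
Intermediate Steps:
U(R) = -7 + R
o = 1/42 ≈ 0.023810
((18 - 1*(-16))*o)*U(-5) = ((18 - 1*(-16))*(1/42))*(-7 - 5) = ((18 + 16)*(1/42))*(-12) = (34*(1/42))*(-12) = (17/21)*(-12) = -68/7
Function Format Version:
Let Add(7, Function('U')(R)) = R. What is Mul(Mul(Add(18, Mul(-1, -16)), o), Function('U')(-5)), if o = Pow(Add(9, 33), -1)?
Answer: Rational(-68, 7) ≈ -9.7143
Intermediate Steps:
Function('U')(R) = Add(-7, R)
o = Rational(1, 42) (o = Pow(42, -1) = Rational(1, 42) ≈ 0.023810)
Mul(Mul(Add(18, Mul(-1, -16)), o), Function('U')(-5)) = Mul(Mul(Add(18, Mul(-1, -16)), Rational(1, 42)), Add(-7, -5)) = Mul(Mul(Add(18, 16), Rational(1, 42)), -12) = Mul(Mul(34, Rational(1, 42)), -12) = Mul(Rational(17, 21), -12) = Rational(-68, 7)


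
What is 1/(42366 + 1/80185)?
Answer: 80185/3397117711 ≈ 2.3604e-5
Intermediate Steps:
1/(42366 + 1/80185) = 1/(3397117711/80185) = 80185/3397117711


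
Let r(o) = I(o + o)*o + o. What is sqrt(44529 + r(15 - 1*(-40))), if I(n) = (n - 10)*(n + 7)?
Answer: 2*sqrt(172021) ≈ 829.51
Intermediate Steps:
I(n) = (-10 + n)*(7 + n)
r(o) = o + o*(-70 - 6*o + 4*o**2) (r(o) = (-70 + (o + o)**2 - 3*(o + o))*o + o = (-70 + (2*o)**2 - 6*o)*o + o = (-70 + 4*o**2 - 6*o)*o + o = (-70 - 6*o + 4*o**2)*o + o = o*(-70 - 6*o + 4*o**2) + o = o + o*(-70 - 6*o + 4*o**2))
sqrt(44529 + r(15 - 1*(-40))) = sqrt(44529 + (15 - 1*(-40))*(-69 - 6*(15 - 1*(-40)) + 4*(15 - 1*(-40))**2)) = sqrt(44529 + (15 + 40)*(-69 - 6*(15 + 40) + 4*(15 + 40)**2)) = sqrt(44529 + 55*(-69 - 6*55 + 4*55**2)) = sqrt(44529 + 55*(-69 - 330 + 4*3025)) = sqrt(44529 + 55*(-69 - 330 + 12100)) = sqrt(44529 + 55*11701) = sqrt(44529 + 643555) = sqrt(688084) = 2*sqrt(172021)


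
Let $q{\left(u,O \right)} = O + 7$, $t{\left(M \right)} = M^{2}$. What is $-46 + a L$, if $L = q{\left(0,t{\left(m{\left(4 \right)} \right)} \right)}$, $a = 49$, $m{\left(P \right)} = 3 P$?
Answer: $7353$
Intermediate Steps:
$q{\left(u,O \right)} = 7 + O$
$L = 151$ ($L = 7 + \left(3 \cdot 4\right)^{2} = 7 + 12^{2} = 7 + 144 = 151$)
$-46 + a L = -46 + 49 \cdot 151 = -46 + 7399 = 7353$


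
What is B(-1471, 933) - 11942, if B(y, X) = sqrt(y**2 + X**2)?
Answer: -11942 + sqrt(3034330) ≈ -10200.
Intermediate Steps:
B(y, X) = sqrt(X**2 + y**2)
B(-1471, 933) - 11942 = sqrt(933**2 + (-1471)**2) - 11942 = sqrt(870489 + 2163841) - 11942 = sqrt(3034330) - 11942 = -11942 + sqrt(3034330)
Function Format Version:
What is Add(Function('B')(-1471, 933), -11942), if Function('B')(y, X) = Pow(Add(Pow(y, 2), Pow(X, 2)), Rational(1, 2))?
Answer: Add(-11942, Pow(3034330, Rational(1, 2))) ≈ -10200.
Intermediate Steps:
Function('B')(y, X) = Pow(Add(Pow(X, 2), Pow(y, 2)), Rational(1, 2))
Add(Function('B')(-1471, 933), -11942) = Add(Pow(Add(Pow(933, 2), Pow(-1471, 2)), Rational(1, 2)), -11942) = Add(Pow(Add(870489, 2163841), Rational(1, 2)), -11942) = Add(Pow(3034330, Rational(1, 2)), -11942) = Add(-11942, Pow(3034330, Rational(1, 2)))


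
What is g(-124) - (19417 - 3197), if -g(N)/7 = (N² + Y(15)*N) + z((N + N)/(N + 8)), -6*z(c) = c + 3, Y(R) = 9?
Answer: -20189917/174 ≈ -1.1603e+5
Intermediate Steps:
z(c) = -½ - c/6 (z(c) = -(c + 3)/6 = -(3 + c)/6 = -½ - c/6)
g(N) = 7/2 - 63*N - 7*N² + 7*N/(3*(8 + N)) (g(N) = -7*((N² + 9*N) + (-½ - (N + N)/(6*(N + 8)))) = -7*((N² + 9*N) + (-½ - 2*N/(6*(8 + N)))) = -7*((N² + 9*N) + (-½ - N/(3*(8 + N)))) = -7*(-½ + N² + 9*N - N/(3*(8 + N))) = 7/2 - 63*N - 7*N² + 7*N/(3*(8 + N)))
g(-124) - (19417 - 3197) = 7*(24 - 427*(-124) - 102*(-124)² - 6*(-124)³)/(6*(8 - 124)) - (19417 - 3197) = (7/6)*(24 + 52948 - 102*15376 - 6*(-1906624))/(-116) - 1*16220 = (7/6)*(-1/116)*(24 + 52948 - 1568352 + 11439744) - 16220 = (7/6)*(-1/116)*9924364 - 16220 = -17367637/174 - 16220 = -20189917/174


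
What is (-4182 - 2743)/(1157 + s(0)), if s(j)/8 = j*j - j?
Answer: -6925/1157 ≈ -5.9853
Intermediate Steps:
s(j) = -8*j + 8*j**2 (s(j) = 8*(j*j - j) = 8*(j**2 - j) = -8*j + 8*j**2)
(-4182 - 2743)/(1157 + s(0)) = (-4182 - 2743)/(1157 + 8*0*(-1 + 0)) = -6925/(1157 + 8*0*(-1)) = -6925/(1157 + 0) = -6925/1157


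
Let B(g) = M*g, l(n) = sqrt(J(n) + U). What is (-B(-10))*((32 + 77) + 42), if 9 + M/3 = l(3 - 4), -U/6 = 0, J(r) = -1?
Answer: -40770 + 4530*I ≈ -40770.0 + 4530.0*I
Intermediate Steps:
U = 0 (U = -6*0 = 0)
l(n) = I (l(n) = sqrt(-1 + 0) = sqrt(-1) = I)
M = -27 + 3*I ≈ -27.0 + 3.0*I
B(g) = g*(-27 + 3*I) (B(g) = (-27 + 3*I)*g = g*(-27 + 3*I))
(-B(-10))*((32 + 77) + 42) = (-3*(-10)*(-9 + I))*((32 + 77) + 42) = (-(270 - 30*I))*(109 + 42) = (-270 + 30*I)*151 = -40770 + 4530*I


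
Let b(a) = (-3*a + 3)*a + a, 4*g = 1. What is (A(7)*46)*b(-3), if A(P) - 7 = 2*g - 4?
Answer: -6279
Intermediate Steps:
g = 1/4 (g = (1/4)*1 = 1/4 ≈ 0.25000)
A(P) = 7/2 (A(P) = 7 + (2*(1/4) - 4) = 7 + (1/2 - 4) = 7 - 7/2 = 7/2)
b(a) = a + a*(3 - 3*a) (b(a) = (3 - 3*a)*a + a = a*(3 - 3*a) + a = a + a*(3 - 3*a))
(A(7)*46)*b(-3) = ((7/2)*46)*(-3*(4 - 3*(-3))) = 161*(-3*(4 + 9)) = 161*(-3*13) = 161*(-39) = -6279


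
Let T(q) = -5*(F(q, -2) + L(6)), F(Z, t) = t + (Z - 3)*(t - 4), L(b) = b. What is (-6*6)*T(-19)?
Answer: 24480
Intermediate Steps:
F(Z, t) = t + (-4 + t)*(-3 + Z) (F(Z, t) = t + (-3 + Z)*(-4 + t) = t + (-4 + t)*(-3 + Z))
T(q) = -110 + 30*q (T(q) = -5*((12 - 4*q - 2*(-2) + q*(-2)) + 6) = -5*((12 - 4*q + 4 - 2*q) + 6) = -5*((16 - 6*q) + 6) = -5*(22 - 6*q) = -110 + 30*q)
(-6*6)*T(-19) = (-6*6)*(-110 + 30*(-19)) = -36*(-110 - 570) = -36*(-680) = 24480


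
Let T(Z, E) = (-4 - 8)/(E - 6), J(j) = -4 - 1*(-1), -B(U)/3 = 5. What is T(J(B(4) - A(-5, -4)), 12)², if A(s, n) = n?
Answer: 4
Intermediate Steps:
B(U) = -15 (B(U) = -3*5 = -15)
J(j) = -3 (J(j) = -4 + 1 = -3)
T(Z, E) = -12/(-6 + E)
T(J(B(4) - A(-5, -4)), 12)² = (-12/(-6 + 12))² = (-12/6)² = (-12*⅙)² = (-2)² = 4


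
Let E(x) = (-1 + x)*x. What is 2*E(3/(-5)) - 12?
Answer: -252/25 ≈ -10.080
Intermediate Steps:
E(x) = x*(-1 + x)
2*E(3/(-5)) - 12 = 2*((3/(-5))*(-1 + 3/(-5))) - 12 = 2*((3*(-⅕))*(-1 + 3*(-⅕))) - 12 = 2*(-3*(-1 - ⅗)/5) - 12 = 2*(-⅗*(-8/5)) - 12 = 2*(24/25) - 12 = 48/25 - 12 = -252/25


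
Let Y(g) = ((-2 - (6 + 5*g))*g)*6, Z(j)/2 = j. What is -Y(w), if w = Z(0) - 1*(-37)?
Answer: 42846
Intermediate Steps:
Z(j) = 2*j
w = 37 (w = 2*0 - 1*(-37) = 0 + 37 = 37)
Y(g) = 6*g*(-8 - 5*g) (Y(g) = ((-2 + (-6 - 5*g))*g)*6 = ((-8 - 5*g)*g)*6 = (g*(-8 - 5*g))*6 = 6*g*(-8 - 5*g))
-Y(w) = -(-6)*37*(8 + 5*37) = -(-6)*37*(8 + 185) = -(-6)*37*193 = -1*(-42846) = 42846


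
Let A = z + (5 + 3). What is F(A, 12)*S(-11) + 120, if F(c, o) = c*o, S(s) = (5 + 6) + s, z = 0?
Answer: 120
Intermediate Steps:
A = 8 (A = 0 + (5 + 3) = 0 + 8 = 8)
S(s) = 11 + s
F(A, 12)*S(-11) + 120 = (8*12)*(11 - 11) + 120 = 96*0 + 120 = 0 + 120 = 120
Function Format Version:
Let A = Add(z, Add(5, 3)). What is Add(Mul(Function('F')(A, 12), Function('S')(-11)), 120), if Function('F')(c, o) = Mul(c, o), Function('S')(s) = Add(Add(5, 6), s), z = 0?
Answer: 120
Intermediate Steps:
A = 8 (A = Add(0, Add(5, 3)) = Add(0, 8) = 8)
Function('S')(s) = Add(11, s)
Add(Mul(Function('F')(A, 12), Function('S')(-11)), 120) = Add(Mul(Mul(8, 12), Add(11, -11)), 120) = Add(Mul(96, 0), 120) = Add(0, 120) = 120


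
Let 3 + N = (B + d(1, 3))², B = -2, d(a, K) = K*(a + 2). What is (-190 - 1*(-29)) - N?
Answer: -207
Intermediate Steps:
d(a, K) = K*(2 + a)
N = 46 (N = -3 + (-2 + 3*(2 + 1))² = -3 + (-2 + 3*3)² = -3 + (-2 + 9)² = -3 + 7² = -3 + 49 = 46)
(-190 - 1*(-29)) - N = (-190 - 1*(-29)) - 1*46 = (-190 + 29) - 46 = -161 - 46 = -207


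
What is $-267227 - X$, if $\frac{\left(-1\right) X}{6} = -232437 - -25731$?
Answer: $-1507463$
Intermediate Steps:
$X = 1240236$ ($X = - 6 \left(-232437 - -25731\right) = - 6 \left(-232437 + 25731\right) = \left(-6\right) \left(-206706\right) = 1240236$)
$-267227 - X = -267227 - 1240236 = -1507463$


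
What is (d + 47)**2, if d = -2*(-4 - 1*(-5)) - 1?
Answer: 1936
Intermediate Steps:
d = -3 (d = -2*(-4 + 5) - 1 = -2*1 - 1 = -2 - 1 = -3)
(d + 47)**2 = (-3 + 47)**2 = 44**2 = 1936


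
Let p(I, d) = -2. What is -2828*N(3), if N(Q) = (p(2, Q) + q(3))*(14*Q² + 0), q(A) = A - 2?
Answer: 356328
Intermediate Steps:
q(A) = -2 + A
N(Q) = -14*Q² (N(Q) = (-2 + (-2 + 3))*(14*Q² + 0) = (-2 + 1)*(14*Q²) = -14*Q²)
-2828*N(3) = -(-39592)*3² = -(-39592)*9 = -2828*(-126) = 356328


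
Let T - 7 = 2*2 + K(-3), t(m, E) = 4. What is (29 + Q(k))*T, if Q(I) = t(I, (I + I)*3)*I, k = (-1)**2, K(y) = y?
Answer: 264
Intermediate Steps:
k = 1
Q(I) = 4*I
T = 8 (T = 7 + (2*2 - 3) = 7 + (4 - 3) = 7 + 1 = 8)
(29 + Q(k))*T = (29 + 4*1)*8 = (29 + 4)*8 = 33*8 = 264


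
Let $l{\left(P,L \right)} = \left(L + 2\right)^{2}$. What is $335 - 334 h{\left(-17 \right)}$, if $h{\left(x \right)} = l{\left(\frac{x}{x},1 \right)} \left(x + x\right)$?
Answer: $102539$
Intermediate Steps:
$l{\left(P,L \right)} = \left(2 + L\right)^{2}$
$h{\left(x \right)} = 18 x$ ($h{\left(x \right)} = \left(2 + 1\right)^{2} \left(x + x\right) = 3^{2} \cdot 2 x = 9 \cdot 2 x = 18 x$)
$335 - 334 h{\left(-17 \right)} = 335 - 334 \cdot 18 \left(-17\right) = 335 - -102204 = 335 + 102204 = 102539$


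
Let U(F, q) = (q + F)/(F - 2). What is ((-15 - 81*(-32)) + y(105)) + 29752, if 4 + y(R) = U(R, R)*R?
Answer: 3351525/103 ≈ 32539.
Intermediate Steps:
U(F, q) = (F + q)/(-2 + F)
y(R) = -4 + 2*R²/(-2 + R) (y(R) = -4 + ((R + R)/(-2 + R))*R = -4 + ((2*R)/(-2 + R))*R = -4 + (2*R/(-2 + R))*R = -4 + 2*R²/(-2 + R))
((-15 - 81*(-32)) + y(105)) + 29752 = ((-15 - 81*(-32)) + 2*(4 + 105² - 2*105)/(-2 + 105)) + 29752 = ((-15 + 2592) + 2*(4 + 11025 - 210)/103) + 29752 = (2577 + 2*(1/103)*10819) + 29752 = (2577 + 21638/103) + 29752 = 287069/103 + 29752 = 3351525/103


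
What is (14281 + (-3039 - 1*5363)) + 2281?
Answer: 8160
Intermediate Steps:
(14281 + (-3039 - 1*5363)) + 2281 = (14281 + (-3039 - 5363)) + 2281 = (14281 - 8402) + 2281 = 5879 + 2281 = 8160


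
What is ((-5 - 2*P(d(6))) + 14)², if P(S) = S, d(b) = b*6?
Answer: 3969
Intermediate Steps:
d(b) = 6*b
((-5 - 2*P(d(6))) + 14)² = ((-5 - 12*6) + 14)² = ((-5 - 2*36) + 14)² = ((-5 - 72) + 14)² = (-77 + 14)² = (-63)² = 3969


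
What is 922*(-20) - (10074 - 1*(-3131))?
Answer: -31645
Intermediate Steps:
922*(-20) - (10074 - 1*(-3131)) = -18440 - (10074 + 3131) = -18440 - 1*13205 = -18440 - 13205 = -31645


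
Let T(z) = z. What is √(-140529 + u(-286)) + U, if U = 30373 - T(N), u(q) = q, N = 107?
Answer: 30266 + I*√140815 ≈ 30266.0 + 375.25*I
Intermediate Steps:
U = 30266 (U = 30373 - 1*107 = 30373 - 107 = 30266)
√(-140529 + u(-286)) + U = √(-140529 - 286) + 30266 = √(-140815) + 30266 = I*√140815 + 30266 = 30266 + I*√140815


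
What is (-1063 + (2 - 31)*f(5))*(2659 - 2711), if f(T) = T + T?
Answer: 70356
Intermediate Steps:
f(T) = 2*T
(-1063 + (2 - 31)*f(5))*(2659 - 2711) = (-1063 + (2 - 31)*(2*5))*(2659 - 2711) = (-1063 - 29*10)*(-52) = (-1063 - 290)*(-52) = -1353*(-52) = 70356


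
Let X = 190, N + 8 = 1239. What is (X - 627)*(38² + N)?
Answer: -1168975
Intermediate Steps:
N = 1231 (N = -8 + 1239 = 1231)
(X - 627)*(38² + N) = (190 - 627)*(38² + 1231) = -437*(1444 + 1231) = -437*2675 = -1168975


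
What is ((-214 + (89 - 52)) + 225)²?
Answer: 2304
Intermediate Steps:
((-214 + (89 - 52)) + 225)² = ((-214 + 37) + 225)² = (-177 + 225)² = 48² = 2304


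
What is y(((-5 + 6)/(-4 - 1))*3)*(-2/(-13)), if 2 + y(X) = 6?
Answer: 8/13 ≈ 0.61539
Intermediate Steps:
y(X) = 4 (y(X) = -2 + 6 = 4)
y(((-5 + 6)/(-4 - 1))*3)*(-2/(-13)) = 4*(-2/(-13)) = 4*(-2*(-1/13)) = 4*(2/13) = 8/13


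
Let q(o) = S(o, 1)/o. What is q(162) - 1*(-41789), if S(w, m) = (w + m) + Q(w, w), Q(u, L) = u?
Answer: 6770143/162 ≈ 41791.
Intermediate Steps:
S(w, m) = m + 2*w (S(w, m) = (w + m) + w = (m + w) + w = m + 2*w)
q(o) = (1 + 2*o)/o
q(162) - 1*(-41789) = (2 + 1/162) - 1*(-41789) = (2 + 1/162) + 41789 = 325/162 + 41789 = 6770143/162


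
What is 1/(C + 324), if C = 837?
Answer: 1/1161 ≈ 0.00086133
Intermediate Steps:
1/(C + 324) = 1/(837 + 324) = 1/1161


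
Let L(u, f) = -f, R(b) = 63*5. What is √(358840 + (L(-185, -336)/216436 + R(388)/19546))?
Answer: √401379949229380295264926/1057614514 ≈ 599.03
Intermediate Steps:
R(b) = 315
√(358840 + (L(-185, -336)/216436 + R(388)/19546)) = √(358840 + (-1*(-336)/216436 + 315/19546)) = √(358840 + (336*(1/216436) + 315*(1/19546))) = √(358840 + (84/54109 + 315/19546)) = √(358840 + 18686199/1057614514) = √(379514410889959/1057614514) = √401379949229380295264926/1057614514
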